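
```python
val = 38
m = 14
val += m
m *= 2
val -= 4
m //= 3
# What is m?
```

Trace:
`val = 38` → val = 38
`m = 14` → m = 14
`val += m` → val = 52
`m *= 2` → m = 28
`val -= 4` → val = 48
`m //= 3` → m = 9
So m = 9

Answer: 9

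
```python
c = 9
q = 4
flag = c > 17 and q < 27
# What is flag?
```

Trace:
`c = 9` → c = 9
`q = 4` → q = 4
`flag = c > 17 and q < 27` → flag = False
So flag = False

Answer: False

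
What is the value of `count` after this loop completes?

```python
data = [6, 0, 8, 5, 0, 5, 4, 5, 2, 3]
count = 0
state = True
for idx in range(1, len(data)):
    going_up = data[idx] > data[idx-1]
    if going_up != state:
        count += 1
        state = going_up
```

Count direction changes in [6, 0, 8, 5, 0, 5, 4, 5, 2, 3]
`count` takes the values: 0 → 1 → 2 → 3 → 4 → 5 → 6 → 7 → 8

Answer: 8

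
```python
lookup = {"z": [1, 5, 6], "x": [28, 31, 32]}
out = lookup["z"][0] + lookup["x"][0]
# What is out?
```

Trace:
`lookup = {"z": [1, 5, 6], "x": [28, 31, 32]}` → lookup = {'z': [1, 5, 6], 'x': [28, 31, 32]}
`out = lookup["z"][0] + lookup["x"][0]` → out = 29
So out = 29

Answer: 29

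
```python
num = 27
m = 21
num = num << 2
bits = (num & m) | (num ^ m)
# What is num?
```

Trace:
`num = 27` → num = 27
`m = 21` → m = 21
`num = num << 2` → num = 108
`bits = (num & m) | (num ^ m)` → bits = 125
So num = 108

Answer: 108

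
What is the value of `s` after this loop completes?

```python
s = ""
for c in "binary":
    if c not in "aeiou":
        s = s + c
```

Remove vowels from 'binary'
`s` takes the values: "" → "b" → "bn" → "bnr" → "bnry"

Answer: "bnry"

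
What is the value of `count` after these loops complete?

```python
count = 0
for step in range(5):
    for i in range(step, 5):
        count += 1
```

Upper triangle: 5 + 4 + ... + 1
`count` takes the values: 0 → 1 → 2 → 3 → 4 → 5 → 6 → 7 → 8 → 9 → 10 → 11 → 12 → 13 → 14 → 15

Answer: 15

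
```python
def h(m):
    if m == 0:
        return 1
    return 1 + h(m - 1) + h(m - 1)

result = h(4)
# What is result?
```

h(m) = 1 + 2·h(m-1), h(0)=1. Closed form: (1+1)·2^4 - 1 = 31.

Answer: 31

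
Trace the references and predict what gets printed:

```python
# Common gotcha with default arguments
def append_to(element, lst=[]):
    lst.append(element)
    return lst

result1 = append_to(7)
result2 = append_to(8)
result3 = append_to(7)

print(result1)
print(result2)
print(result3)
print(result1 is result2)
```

Key concept: mutable default argument gotcha.
Step by step:
`result1 = append_to(7)` → result1 = [7]
`result2 = append_to(8)` → result1 = [7, 8] (same object as result2); result2 = [7, 8] (same object as result1)
`result3 = append_to(7)` → result1 = [7, 8, 7] (same object as result2, result3); result2 = [7, 8, 7] (same object as result1, result3); result3 = [7, 8, 7] (same object as result1, result2)
`print(result1)` → prints [7, 8, 7]
`print(result2)` → prints [7, 8, 7]
`print(result3)` → prints [7, 8, 7]
`print(result1 is result2)` → prints True

Answer:
[7, 8, 7]
[7, 8, 7]
[7, 8, 7]
True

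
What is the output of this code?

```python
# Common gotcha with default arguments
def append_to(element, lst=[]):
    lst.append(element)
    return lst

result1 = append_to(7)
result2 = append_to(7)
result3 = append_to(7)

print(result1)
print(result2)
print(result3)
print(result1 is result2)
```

Key concept: mutable default argument gotcha.
Step by step:
`result1 = append_to(7)` → result1 = [7]
`result2 = append_to(7)` → result1 = [7, 7] (same object as result2); result2 = [7, 7] (same object as result1)
`result3 = append_to(7)` → result1 = [7, 7, 7] (same object as result2, result3); result2 = [7, 7, 7] (same object as result1, result3); result3 = [7, 7, 7] (same object as result1, result2)
`print(result1)` → prints [7, 7, 7]
`print(result2)` → prints [7, 7, 7]
`print(result3)` → prints [7, 7, 7]
`print(result1 is result2)` → prints True

Answer:
[7, 7, 7]
[7, 7, 7]
[7, 7, 7]
True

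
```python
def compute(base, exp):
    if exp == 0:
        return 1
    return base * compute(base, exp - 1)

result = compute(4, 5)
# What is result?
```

compute(4, 5) = 4 * 4 * 4 * 4 * 4 = 1024

Answer: 1024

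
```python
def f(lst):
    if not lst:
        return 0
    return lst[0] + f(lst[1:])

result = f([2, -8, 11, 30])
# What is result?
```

2 + (-8) + 11 + 30 + 0 = 35

Answer: 35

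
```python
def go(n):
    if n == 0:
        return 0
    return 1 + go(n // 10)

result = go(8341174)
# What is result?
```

Count of digits of 8341174: 7

Answer: 7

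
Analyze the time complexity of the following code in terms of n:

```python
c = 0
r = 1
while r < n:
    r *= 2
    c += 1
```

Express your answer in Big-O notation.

Each loop level contributes: log n. Multiplying the contributions gives O(log n).

Answer: O(log n)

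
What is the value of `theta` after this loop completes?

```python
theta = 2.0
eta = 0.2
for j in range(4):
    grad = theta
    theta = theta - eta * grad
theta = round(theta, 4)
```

Gradient descent: w = 2.0 * (1 - 0.2)^4
`theta` takes the values: 2.0 → 1.6 → 1.28 → 1.024 → 0.8192

Answer: 0.8192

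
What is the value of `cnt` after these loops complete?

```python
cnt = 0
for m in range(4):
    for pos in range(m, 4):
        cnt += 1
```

Upper triangle: 4 + 3 + ... + 1
`cnt` takes the values: 0 → 1 → 2 → 3 → 4 → 5 → 6 → 7 → 8 → 9 → 10

Answer: 10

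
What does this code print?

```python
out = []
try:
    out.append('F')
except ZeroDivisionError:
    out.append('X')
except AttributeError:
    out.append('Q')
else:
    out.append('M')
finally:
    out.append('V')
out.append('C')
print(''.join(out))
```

Execution trace: 'F' (try body, no exception) → 'M' (else) → 'V' (finally) → 'C' (after the try/except). Output: FMVC

Answer: FMVC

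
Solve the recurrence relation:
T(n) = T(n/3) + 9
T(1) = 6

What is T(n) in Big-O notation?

Each step divides n by 3 and adds 9. After log_3(n) steps we reach T(1)=6. So T(n) = 9·log_3(n) + 6 = O(log n).

Answer: O(log n)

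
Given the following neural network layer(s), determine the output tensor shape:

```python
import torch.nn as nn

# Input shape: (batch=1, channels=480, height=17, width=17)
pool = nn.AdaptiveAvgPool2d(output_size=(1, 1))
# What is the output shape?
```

Input: (1, 480, 17, 17) -> Output: (1, 480, 1, 1)

Answer: (1, 480, 1, 1)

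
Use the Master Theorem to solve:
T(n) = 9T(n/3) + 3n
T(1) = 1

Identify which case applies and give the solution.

a=9, b=3, f(n)=3n. log_3(9) = 2. Since c=1 < 2, Case 1 applies: T(n) = Θ(n^log_b(a)) = O(n^2).

Answer: O(n^2) - Case 1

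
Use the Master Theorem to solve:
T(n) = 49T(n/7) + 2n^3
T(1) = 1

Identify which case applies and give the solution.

a=49, b=7, f(n)=2n^3. log_7(49) = 2. Since c=3 > 2 and the regularity condition holds (49(n/7)^3 = (49/7^3)n^3 with 49/7^3 < 1), Case 3 applies: T(n) = Θ(f(n)) = O(n^3).

Answer: O(n^3) - Case 3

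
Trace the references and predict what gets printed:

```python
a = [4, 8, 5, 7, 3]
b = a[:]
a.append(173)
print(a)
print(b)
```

Key concept: slice [:] creates copy.
Step by step:
`a = [4, 8, 5, 7, 3]` → a = [4, 8, 5, 7, 3]
`b = a[:]` → b = [4, 8, 5, 7, 3]
`a.append(173)` → a = [4, 8, 5, 7, 3, 173]
`print(a)` → prints [4, 8, 5, 7, 3, 173]
`print(b)` → prints [4, 8, 5, 7, 3]

Answer:
[4, 8, 5, 7, 3, 173]
[4, 8, 5, 7, 3]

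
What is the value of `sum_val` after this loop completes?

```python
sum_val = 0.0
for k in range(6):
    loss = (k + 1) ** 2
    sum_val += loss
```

Sum of squared losses 1² + 2² + ... + 6²
`sum_val` takes the values: 0.0 → 1.0 → 5.0 → 14.0 → 30.0 → 55.0 → 91.0

Answer: 91.0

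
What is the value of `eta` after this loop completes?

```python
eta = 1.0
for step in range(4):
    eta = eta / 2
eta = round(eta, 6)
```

Halving LR 4 times: 1 / 2^4
`eta` takes the values: 1.0 → 0.5 → 0.25 → 0.125 → 0.0625

Answer: 0.0625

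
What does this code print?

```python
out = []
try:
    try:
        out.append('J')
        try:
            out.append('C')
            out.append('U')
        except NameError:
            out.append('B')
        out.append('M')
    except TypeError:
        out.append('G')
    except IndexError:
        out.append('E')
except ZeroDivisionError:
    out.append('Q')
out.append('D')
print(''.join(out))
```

Execution trace: 'J' (try body) → 'C' (inner try body) → 'U' (inner try body, no exception) → 'M' (try body, no exception) → 'D' (after the try/except). Output: JCUMD

Answer: JCUMD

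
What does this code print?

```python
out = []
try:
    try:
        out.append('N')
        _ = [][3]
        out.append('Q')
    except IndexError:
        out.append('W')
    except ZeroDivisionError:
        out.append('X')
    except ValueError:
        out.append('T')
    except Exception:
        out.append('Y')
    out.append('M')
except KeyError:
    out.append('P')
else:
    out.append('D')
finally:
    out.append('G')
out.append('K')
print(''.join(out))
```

Execution trace: 'N' (inner try body) → 'W' (inner except IndexError) → 'M' (try body, no exception) → 'D' (else) → 'G' (finally) → 'K' (after the try/except). Output: NWMDGK

Answer: NWMDGK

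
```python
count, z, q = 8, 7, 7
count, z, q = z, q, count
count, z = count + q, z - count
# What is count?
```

Trace:
`count, z, q = 8, 7, 7` → count = 8; z = 7; q = 7
`count, z, q = z, q, count` → count = 7; z = 7; q = 8
`count, z = count + q, z - count` → count = 15; z = 0
So count = 15

Answer: 15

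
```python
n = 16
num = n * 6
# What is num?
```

Trace:
`n = 16` → n = 16
`num = n * 6` → num = 96
So num = 96

Answer: 96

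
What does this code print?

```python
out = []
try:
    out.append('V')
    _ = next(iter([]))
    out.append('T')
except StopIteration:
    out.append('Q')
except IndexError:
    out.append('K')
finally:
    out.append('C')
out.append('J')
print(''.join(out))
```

Execution trace: 'V' (try body) → 'Q' (except StopIteration) → 'C' (finally) → 'J' (after the try/except). Output: VQCJ

Answer: VQCJ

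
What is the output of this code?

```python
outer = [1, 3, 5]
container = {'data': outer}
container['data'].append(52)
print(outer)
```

Key concept: dict holds reference to list.
Step by step:
`outer = [1, 3, 5]` → outer = [1, 3, 5]
`container = {'data': outer}` → container = {'data': [1, 3, 5]}
`container['data'].append(52)` → outer = [1, 3, 5, 52]; container = {'data': [1, 3, 5, 52]}
`print(outer)` → prints [1, 3, 5, 52]

Answer: [1, 3, 5, 52]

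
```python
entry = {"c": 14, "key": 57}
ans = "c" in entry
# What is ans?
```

Trace:
`entry = {"c": 14, "key": 57}` → entry = {'c': 14, 'key': 57}
`ans = "c" in entry` → ans = True
So ans = True

Answer: True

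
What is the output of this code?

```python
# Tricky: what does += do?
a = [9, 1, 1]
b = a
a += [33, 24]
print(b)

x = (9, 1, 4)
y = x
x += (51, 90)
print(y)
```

Key concept: += behavior differs for mutable vs immutable.
Step by step:
`a = [9, 1, 1]` → a = [9, 1, 1]
`b = a` → b = [9, 1, 1] (same object as a)
`a += [33, 24]` → a = [9, 1, 1, 33, 24] (same object as b); b = [9, 1, 1, 33, 24] (same object as a)
`print(b)` → prints [9, 1, 1, 33, 24]
`x = (9, 1, 4)` → x = (9, 1, 4)
`y = x` → y = (9, 1, 4)
`x += (51, 90)` → x = (9, 1, 4, 51, 90)
`print(y)` → prints (9, 1, 4)

Answer:
[9, 1, 1, 33, 24]
(9, 1, 4)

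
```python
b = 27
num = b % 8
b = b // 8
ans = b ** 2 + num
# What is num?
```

Trace:
`b = 27` → b = 27
`num = b % 8` → num = 3
`b = b // 8` → b = 3
`ans = b ** 2 + num` → ans = 12
So num = 3

Answer: 3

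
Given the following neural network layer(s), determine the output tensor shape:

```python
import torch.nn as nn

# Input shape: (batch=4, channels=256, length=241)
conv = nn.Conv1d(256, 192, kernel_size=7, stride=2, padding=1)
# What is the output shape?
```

Input: (4, 256, 241) -> Output: (4, 192, 119)

Answer: (4, 192, 119)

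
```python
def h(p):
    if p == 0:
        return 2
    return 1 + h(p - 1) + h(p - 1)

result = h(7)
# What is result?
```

h(p) = 1 + 2·h(p-1), h(0)=2. Closed form: (2+1)·2^7 - 1 = 383.

Answer: 383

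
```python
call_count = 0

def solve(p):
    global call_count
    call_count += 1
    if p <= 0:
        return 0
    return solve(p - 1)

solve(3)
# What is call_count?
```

Linear recursion stepping by 1: 4 calls from p=3 down to ≤0.

Answer: 4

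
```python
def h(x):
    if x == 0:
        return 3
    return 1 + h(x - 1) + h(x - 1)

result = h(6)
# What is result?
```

h(x) = 1 + 2·h(x-1), h(0)=3. Closed form: (3+1)·2^6 - 1 = 255.

Answer: 255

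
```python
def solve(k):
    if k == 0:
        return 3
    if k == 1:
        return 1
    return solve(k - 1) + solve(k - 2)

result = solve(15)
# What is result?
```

Build up from base cases: solve(0)=3, solve(1)=1, solve(2)=4, solve(3)=5, solve(4)=9, solve(5)=14, solve(6)=23, ..., solve(15)=1741

Answer: 1741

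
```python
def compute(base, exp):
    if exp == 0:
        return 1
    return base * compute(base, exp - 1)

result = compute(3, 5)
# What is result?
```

compute(3, 5) = 3 * 3 * 3 * 3 * 3 = 243

Answer: 243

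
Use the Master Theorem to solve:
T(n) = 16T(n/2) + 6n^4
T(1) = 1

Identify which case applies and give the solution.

a=16, b=2, f(n)=6n^4. log_2(16) = 4. Since c=4 = 4, Case 2 applies: T(n) = Θ(n^log_b(a) · log n) = O(n^4 log n).

Answer: O(n^4 log n) - Case 2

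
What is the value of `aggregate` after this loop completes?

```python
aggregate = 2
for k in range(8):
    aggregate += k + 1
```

Start at 2, add 1 to 8 = 38
`aggregate` takes the values: 2 → 3 → 5 → 8 → 12 → 17 → 23 → 30 → 38

Answer: 38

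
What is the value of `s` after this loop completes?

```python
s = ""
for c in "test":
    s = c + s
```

Reverse 'test'
`s` takes the values: "" → "t" → "et" → "set" → "tset"

Answer: "tset"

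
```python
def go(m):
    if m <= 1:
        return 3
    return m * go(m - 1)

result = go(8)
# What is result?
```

go(8) = 8 * 7 * 6 * 5 * 4 * 3 * 2 * 3 = 120960

Answer: 120960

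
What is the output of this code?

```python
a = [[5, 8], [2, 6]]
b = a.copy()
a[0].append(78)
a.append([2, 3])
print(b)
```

Key concept: shallow copy with nested lists.
Step by step:
`a = [[5, 8], [2, 6]]` → a = [[5, 8], [2, 6]]
`b = a.copy()` → b = [[5, 8], [2, 6]]
`a[0].append(78)` → a = [[5, 8, 78], [2, 6]]; b = [[5, 8, 78], [2, 6]]
`a.append([2, 3])` → a = [[5, 8, 78], [2, 6], [2, 3]]
`print(b)` → prints [[5, 8, 78], [2, 6]]

Answer: [[5, 8, 78], [2, 6]]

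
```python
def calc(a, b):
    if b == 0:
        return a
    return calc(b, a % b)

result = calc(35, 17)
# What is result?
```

calc(35, 17) -> calc(17, 1) -> calc(1, 0) -> 1

Answer: 1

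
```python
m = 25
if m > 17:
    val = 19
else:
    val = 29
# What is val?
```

Trace:
`m = 25` → m = 25
`if m > 17: ...` → m > 17 is True → val = 19
So val = 19

Answer: 19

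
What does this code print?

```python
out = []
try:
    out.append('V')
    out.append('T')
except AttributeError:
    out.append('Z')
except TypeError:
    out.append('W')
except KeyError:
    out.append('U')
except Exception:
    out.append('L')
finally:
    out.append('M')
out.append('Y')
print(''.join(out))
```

Execution trace: 'V' (try body) → 'T' (try body, no exception) → 'M' (finally) → 'Y' (after the try/except). Output: VTMY

Answer: VTMY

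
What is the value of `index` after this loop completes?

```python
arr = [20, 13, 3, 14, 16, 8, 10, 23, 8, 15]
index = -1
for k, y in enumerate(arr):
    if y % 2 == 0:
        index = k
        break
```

First even number index in [20, 13, 3, 14, 16, 8, 10, 23, 8, 15]
`index` takes the values: -1 → 0

Answer: 0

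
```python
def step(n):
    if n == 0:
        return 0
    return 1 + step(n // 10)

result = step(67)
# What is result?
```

Count of digits of 67: 2

Answer: 2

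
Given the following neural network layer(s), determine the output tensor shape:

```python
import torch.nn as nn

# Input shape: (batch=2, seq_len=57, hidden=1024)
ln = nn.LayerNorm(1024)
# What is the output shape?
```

Input: (2, 57, 1024) -> Output: (2, 57, 1024)

Answer: (2, 57, 1024)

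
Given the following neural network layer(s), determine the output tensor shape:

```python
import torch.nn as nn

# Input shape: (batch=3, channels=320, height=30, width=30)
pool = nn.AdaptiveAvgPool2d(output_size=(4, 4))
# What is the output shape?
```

Input: (3, 320, 30, 30) -> Output: (3, 320, 4, 4)

Answer: (3, 320, 4, 4)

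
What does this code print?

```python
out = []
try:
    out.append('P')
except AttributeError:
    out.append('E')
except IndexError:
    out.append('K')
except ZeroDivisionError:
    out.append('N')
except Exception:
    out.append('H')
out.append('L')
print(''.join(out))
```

Execution trace: 'P' (try body, no exception) → 'L' (after the try/except). Output: PL

Answer: PL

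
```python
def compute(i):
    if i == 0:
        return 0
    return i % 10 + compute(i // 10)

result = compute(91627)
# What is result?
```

Sum of digits of 91627: 7 + 2 + 6 + 1 + 9 = 25

Answer: 25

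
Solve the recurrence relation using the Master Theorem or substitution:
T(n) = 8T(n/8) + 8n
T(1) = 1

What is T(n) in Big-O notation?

By Master Theorem: a=8, b=8, f(n)=8n. Since log_8(8) = 1 and f(n) = Θ(n^1), Case 2 applies. T(n) = O(n log n).

Answer: O(n log n)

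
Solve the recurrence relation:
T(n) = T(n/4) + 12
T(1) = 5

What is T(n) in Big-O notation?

Each step divides n by 4 and adds 12. After log_4(n) steps we reach T(1)=5. So T(n) = 12·log_4(n) + 5 = O(log n).

Answer: O(log n)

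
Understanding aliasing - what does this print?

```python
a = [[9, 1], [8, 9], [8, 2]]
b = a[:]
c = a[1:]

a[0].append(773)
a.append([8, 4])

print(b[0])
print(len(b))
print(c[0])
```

Key concept: slice with nested mutation.
Step by step:
`a = [[9, 1], [8, 9], [8, 2]]` → a = [[9, 1], [8, 9], [8, 2]]
`b = a[:]` → b = [[9, 1], [8, 9], [8, 2]]
`c = a[1:]` → c = [[8, 9], [8, 2]]
`a[0].append(773)` → a = [[9, 1, 773], [8, 9], [8, 2]]; b = [[9, 1, 773], [8, 9], [8, 2]]
`a.append([8, 4])` → a = [[9, 1, 773], [8, 9], [8, 2], [8, 4]]
`print(b[0])` → prints [9, 1, 773]
`print(len(b))` → prints 3
`print(c[0])` → prints [8, 9]

Answer:
[9, 1, 773]
3
[8, 9]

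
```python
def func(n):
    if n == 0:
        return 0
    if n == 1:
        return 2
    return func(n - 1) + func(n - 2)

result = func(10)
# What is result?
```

Build up from base cases: func(0)=0, func(1)=2, func(2)=2, func(3)=4, func(4)=6, func(5)=10, func(6)=16, ..., func(10)=110

Answer: 110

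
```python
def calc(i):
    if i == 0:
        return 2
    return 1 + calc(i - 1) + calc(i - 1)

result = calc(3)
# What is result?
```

calc(i) = 1 + 2·calc(i-1), calc(0)=2. Closed form: (2+1)·2^3 - 1 = 23.

Answer: 23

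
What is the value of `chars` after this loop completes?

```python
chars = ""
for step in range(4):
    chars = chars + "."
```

Repeat '.' 4 times
`chars` takes the values: "" → "." → ".." → "..." → "...."

Answer: "...."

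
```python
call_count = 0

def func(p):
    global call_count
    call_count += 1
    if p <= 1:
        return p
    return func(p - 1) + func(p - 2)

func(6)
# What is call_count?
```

Calls(p) = 1 + Calls(p-1) + Calls(p-2); Calls(0)=Calls(1)=1. For p=6 this gives 25.

Answer: 25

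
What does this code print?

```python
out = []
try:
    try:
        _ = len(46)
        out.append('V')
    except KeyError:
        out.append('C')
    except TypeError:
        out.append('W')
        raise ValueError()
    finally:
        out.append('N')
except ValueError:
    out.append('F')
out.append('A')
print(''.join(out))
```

Execution trace: 'W' (inner except TypeError) → 'N' (inner finally) → 'F' (outer except ValueError) → 'A' (after the try/except). Output: WNFA

Answer: WNFA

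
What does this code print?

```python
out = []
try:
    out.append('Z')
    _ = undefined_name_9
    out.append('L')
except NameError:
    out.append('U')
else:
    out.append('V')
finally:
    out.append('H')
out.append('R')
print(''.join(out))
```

Execution trace: 'Z' (try body) → 'U' (except NameError) → 'H' (finally) → 'R' (after the try/except). Output: ZUHR

Answer: ZUHR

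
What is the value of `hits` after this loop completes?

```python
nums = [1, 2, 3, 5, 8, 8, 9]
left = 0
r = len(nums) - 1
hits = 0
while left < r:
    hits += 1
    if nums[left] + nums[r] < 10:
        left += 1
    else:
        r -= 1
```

Steps to find pair summing to 10
`hits` takes the values: 0 → 1 → 2 → 3 → 4 → 5 → 6

Answer: 6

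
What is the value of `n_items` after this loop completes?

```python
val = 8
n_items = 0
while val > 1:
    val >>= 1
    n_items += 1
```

Count right shifts until 1
`n_items` takes the values: 0 → 1 → 2 → 3

Answer: 3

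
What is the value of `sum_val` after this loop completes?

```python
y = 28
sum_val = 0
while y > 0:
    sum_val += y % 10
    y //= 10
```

Sum digits of 28
`sum_val` takes the values: 0 → 8 → 10

Answer: 10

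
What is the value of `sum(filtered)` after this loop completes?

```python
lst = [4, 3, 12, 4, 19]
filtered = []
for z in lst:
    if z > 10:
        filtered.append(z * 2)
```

Sum of doubled values > 10
`filtered` takes the values: [] → [24] → [24, 38]
So `sum(filtered)` = 62

Answer: 62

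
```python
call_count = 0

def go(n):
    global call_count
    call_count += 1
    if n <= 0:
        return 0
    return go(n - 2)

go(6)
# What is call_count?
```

Linear recursion stepping by 2: 4 calls from n=6 down to ≤0.

Answer: 4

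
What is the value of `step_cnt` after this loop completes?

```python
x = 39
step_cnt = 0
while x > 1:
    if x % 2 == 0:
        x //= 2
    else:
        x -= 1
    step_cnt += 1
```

Steps to reduce 39 to 1
`step_cnt` takes the values: 0 → 1 → 2 → 3 → 4 → 5 → 6 → 7 → 8

Answer: 8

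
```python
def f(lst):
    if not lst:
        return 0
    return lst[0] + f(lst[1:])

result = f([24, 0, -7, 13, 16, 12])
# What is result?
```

24 + 0 + (-7) + 13 + 16 + 12 + 0 = 58

Answer: 58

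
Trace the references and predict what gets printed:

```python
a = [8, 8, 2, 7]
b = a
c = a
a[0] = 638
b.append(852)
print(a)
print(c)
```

Key concept: multiple aliases.
Step by step:
`a = [8, 8, 2, 7]` → a = [8, 8, 2, 7]
`b = a` → b = [8, 8, 2, 7] (same object as a)
`c = a` → c = [8, 8, 2, 7] (same object as a, b)
`a[0] = 638` → a = [638, 8, 2, 7] (same object as b, c); b = [638, 8, 2, 7] (same object as a, c); c = [638, 8, 2, 7] (same object as a, b)
`b.append(852)` → a = [638, 8, 2, 7, 852] (same object as b, c); b = [638, 8, 2, 7, 852] (same object as a, c); c = [638, 8, 2, 7, 852] (same object as a, b)
`print(a)` → prints [638, 8, 2, 7, 852]
`print(c)` → prints [638, 8, 2, 7, 852]

Answer:
[638, 8, 2, 7, 852]
[638, 8, 2, 7, 852]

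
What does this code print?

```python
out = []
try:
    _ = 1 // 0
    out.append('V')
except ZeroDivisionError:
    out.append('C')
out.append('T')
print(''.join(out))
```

Execution trace: 'C' (except ZeroDivisionError) → 'T' (after the try/except). Output: CT

Answer: CT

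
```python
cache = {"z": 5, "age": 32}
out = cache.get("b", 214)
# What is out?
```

Trace:
`cache = {"z": 5, "age": 32}` → cache = {'z': 5, 'age': 32}
`out = cache.get("b", 214)` → out = 214
So out = 214

Answer: 214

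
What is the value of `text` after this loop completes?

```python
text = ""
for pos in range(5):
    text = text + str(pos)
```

Concatenate digits 0 to 4
`text` takes the values: "" → "0" → "01" → "012" → "0123" → "01234"

Answer: "01234"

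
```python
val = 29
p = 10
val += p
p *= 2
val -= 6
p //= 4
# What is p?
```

Trace:
`val = 29` → val = 29
`p = 10` → p = 10
`val += p` → val = 39
`p *= 2` → p = 20
`val -= 6` → val = 33
`p //= 4` → p = 5
So p = 5

Answer: 5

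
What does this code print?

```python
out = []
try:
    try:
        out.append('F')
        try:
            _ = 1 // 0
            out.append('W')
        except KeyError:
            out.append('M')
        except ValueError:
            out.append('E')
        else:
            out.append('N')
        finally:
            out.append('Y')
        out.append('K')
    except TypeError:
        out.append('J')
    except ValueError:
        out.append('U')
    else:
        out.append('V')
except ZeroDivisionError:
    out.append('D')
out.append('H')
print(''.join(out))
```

Execution trace: 'F' (try body) → 'Y' (inner finally) → 'D' (outer except ZeroDivisionError) → 'H' (after the try/except). Output: FYDH

Answer: FYDH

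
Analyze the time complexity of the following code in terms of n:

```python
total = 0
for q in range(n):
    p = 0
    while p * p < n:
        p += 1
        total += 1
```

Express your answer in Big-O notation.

Each loop level contributes: n × √n. Multiplying the contributions gives O(n√n).

Answer: O(n√n)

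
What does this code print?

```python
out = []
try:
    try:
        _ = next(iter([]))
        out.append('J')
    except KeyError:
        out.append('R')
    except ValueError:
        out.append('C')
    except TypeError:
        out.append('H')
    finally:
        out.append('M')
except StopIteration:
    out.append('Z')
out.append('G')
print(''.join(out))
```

Execution trace: 'M' (finally) → 'Z' (outer except StopIteration) → 'G' (after the try/except). Output: MZG

Answer: MZG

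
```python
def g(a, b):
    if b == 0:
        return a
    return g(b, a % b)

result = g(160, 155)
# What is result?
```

g(160, 155) -> g(155, 5) -> g(5, 0) -> 5

Answer: 5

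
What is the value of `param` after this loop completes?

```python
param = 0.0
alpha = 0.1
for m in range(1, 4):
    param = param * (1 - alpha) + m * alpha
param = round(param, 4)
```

Moving average with lr=0.1
`param` takes the values: 0.0 → 0.1 → 0.29 → 0.561

Answer: 0.561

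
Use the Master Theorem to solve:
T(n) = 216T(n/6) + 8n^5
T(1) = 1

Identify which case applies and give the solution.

a=216, b=6, f(n)=8n^5. log_6(216) = 3. Since c=5 > 3 and the regularity condition holds (216(n/6)^5 = (216/6^5)n^5 with 216/6^5 < 1), Case 3 applies: T(n) = Θ(f(n)) = O(n^5).

Answer: O(n^5) - Case 3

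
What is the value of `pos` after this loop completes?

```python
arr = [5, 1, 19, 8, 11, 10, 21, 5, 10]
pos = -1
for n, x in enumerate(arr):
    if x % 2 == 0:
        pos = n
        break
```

First even number index in [5, 1, 19, 8, 11, 10, 21, 5, 10]
`pos` takes the values: -1 → 3

Answer: 3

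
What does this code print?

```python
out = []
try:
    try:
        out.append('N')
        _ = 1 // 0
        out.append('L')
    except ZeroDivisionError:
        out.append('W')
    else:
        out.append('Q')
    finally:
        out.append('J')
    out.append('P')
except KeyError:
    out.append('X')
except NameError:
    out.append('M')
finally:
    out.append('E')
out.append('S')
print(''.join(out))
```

Execution trace: 'N' (inner try body) → 'W' (inner except ZeroDivisionError) → 'J' (inner finally) → 'P' (try body, no exception) → 'E' (finally) → 'S' (after the try/except). Output: NWJPES

Answer: NWJPES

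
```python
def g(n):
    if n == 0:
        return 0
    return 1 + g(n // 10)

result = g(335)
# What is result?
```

Count of digits of 335: 3

Answer: 3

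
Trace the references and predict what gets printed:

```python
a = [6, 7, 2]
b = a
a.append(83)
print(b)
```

Key concept: basic list aliasing.
Step by step:
`a = [6, 7, 2]` → a = [6, 7, 2]
`b = a` → b = [6, 7, 2] (same object as a)
`a.append(83)` → a = [6, 7, 2, 83] (same object as b); b = [6, 7, 2, 83] (same object as a)
`print(b)` → prints [6, 7, 2, 83]

Answer: [6, 7, 2, 83]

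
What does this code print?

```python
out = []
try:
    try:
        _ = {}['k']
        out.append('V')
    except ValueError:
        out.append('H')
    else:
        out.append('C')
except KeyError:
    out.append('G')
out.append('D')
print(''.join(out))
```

Execution trace: 'G' (outer except KeyError) → 'D' (after the try/except). Output: GD

Answer: GD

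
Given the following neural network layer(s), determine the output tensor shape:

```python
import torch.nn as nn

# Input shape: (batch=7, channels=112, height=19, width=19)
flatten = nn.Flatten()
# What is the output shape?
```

Input: (7, 112, 19, 19) -> Output: (7, 40432)

Answer: (7, 40432)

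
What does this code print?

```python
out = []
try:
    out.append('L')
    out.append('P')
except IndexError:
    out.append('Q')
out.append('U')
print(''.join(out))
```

Execution trace: 'L' (try body) → 'P' (try body, no exception) → 'U' (after the try/except). Output: LPU

Answer: LPU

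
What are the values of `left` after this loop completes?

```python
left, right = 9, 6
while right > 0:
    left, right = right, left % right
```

GCD of 9 and 6
`left` takes the values: 9 → 6 → 3

Answer: 3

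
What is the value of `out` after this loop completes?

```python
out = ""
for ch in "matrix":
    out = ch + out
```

Reverse 'matrix'
`out` takes the values: "" → "m" → "am" → "tam" → "rtam" → "irtam" → "xirtam"

Answer: "xirtam"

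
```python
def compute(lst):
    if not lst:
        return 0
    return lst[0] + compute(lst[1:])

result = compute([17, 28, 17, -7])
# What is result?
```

17 + 28 + 17 + (-7) + 0 = 55

Answer: 55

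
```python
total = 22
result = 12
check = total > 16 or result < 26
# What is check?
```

Trace:
`total = 22` → total = 22
`result = 12` → result = 12
`check = total > 16 or result < 26` → check = True
So check = True

Answer: True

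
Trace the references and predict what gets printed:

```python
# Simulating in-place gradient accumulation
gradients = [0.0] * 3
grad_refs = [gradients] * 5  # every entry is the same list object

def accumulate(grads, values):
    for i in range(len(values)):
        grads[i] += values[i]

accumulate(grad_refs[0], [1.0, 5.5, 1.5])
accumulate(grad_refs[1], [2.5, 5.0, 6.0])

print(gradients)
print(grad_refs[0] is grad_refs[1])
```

Key concept: gradient accumulation aliasing.
Step by step:
`gradients = [0.0] * 3` → gradients = [0.0, 0.0, 0.0]
`grad_refs = [gradients] * 5` → grad_refs = [[0.0, 0.0, 0.0], [0.0, 0.0, 0.0], [0.0, 0.0, 0.0], [0.0, 0.0, 0.0], [0.0, 0.0, 0.0]]
`accumulate(grad_refs[0], [1.0, 5.5, 1.5])` → gradients = [1.0, 5.5, 1.5]; grad_refs = [[1.0, 5.5, 1.5], [1.0, 5.5, 1.5], [1.0, 5.5, 1.5], [1.0, 5.5, 1.5], [1.0, 5.5, 1.5]]
`accumulate(grad_refs[1], [2.5, 5.0, 6.0])` → gradients = [3.5, 10.5, 7.5]; grad_refs = [[3.5, 10.5, 7.5], [3.5, 10.5, 7.5], [3.5, 10.5, 7.5], [3.5, 10.5, 7.5], [3.5, 10.5, 7.5]]
`print(gradients)` → prints [3.5, 10.5, 7.5]
`print(grad_refs[0] is grad_refs[1])` → prints True

Answer:
[3.5, 10.5, 7.5]
True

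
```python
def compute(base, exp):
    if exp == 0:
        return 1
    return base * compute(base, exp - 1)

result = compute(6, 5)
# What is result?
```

compute(6, 5) = 6 * 6 * 6 * 6 * 6 = 7776

Answer: 7776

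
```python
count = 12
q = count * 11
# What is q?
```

Trace:
`count = 12` → count = 12
`q = count * 11` → q = 132
So q = 132

Answer: 132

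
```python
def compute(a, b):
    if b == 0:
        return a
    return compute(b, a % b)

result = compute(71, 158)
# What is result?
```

compute(71, 158) -> compute(158, 71) -> compute(71, 16) -> compute(16, 7) -> compute(7, 2) -> compute(2, 1) -> compute(1, 0) -> 1

Answer: 1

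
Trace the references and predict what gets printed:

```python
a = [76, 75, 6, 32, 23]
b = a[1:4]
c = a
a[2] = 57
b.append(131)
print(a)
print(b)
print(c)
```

Key concept: slice vs alias.
Step by step:
`a = [76, 75, 6, 32, 23]` → a = [76, 75, 6, 32, 23]
`b = a[1:4]` → b = [75, 6, 32]
`c = a` → c = [76, 75, 6, 32, 23] (same object as a)
`a[2] = 57` → a = [76, 75, 57, 32, 23] (same object as c); c = [76, 75, 57, 32, 23] (same object as a)
`b.append(131)` → b = [75, 6, 32, 131]
`print(a)` → prints [76, 75, 57, 32, 23]
`print(b)` → prints [75, 6, 32, 131]
`print(c)` → prints [76, 75, 57, 32, 23]

Answer:
[76, 75, 57, 32, 23]
[75, 6, 32, 131]
[76, 75, 57, 32, 23]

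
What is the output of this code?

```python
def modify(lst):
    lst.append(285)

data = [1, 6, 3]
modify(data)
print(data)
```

Key concept: function modifies passed list.
Step by step:
`data = [1, 6, 3]` → data = [1, 6, 3]
`modify(data)` → data = [1, 6, 3, 285]
`print(data)` → prints [1, 6, 3, 285]

Answer: [1, 6, 3, 285]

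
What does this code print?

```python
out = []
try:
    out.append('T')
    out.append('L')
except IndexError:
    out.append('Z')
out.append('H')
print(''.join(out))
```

Execution trace: 'T' (try body) → 'L' (try body, no exception) → 'H' (after the try/except). Output: TLH

Answer: TLH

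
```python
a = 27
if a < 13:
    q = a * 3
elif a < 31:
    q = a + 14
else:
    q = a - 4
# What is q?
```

Trace:
`a = 27` → a = 27
`if a < 13: ...` → a < 13 is False, a < 31 is True → q = 41
So q = 41

Answer: 41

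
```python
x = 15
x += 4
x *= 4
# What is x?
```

Trace:
`x = 15` → x = 15
`x += 4` → x = 19
`x *= 4` → x = 76
So x = 76

Answer: 76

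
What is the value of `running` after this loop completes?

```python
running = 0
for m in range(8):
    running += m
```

Sum of 0 to 7 = 28
`running` takes the values: 0 → 1 → 3 → 6 → 10 → 15 → 21 → 28

Answer: 28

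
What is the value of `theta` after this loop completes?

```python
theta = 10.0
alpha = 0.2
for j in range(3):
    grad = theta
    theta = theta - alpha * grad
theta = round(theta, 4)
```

Gradient descent: w = 10.0 * (1 - 0.2)^3
`theta` takes the values: 10.0 → 8.0 → 6.4 → 5.12

Answer: 5.12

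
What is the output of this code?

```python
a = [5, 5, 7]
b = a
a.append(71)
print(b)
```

Key concept: basic list aliasing.
Step by step:
`a = [5, 5, 7]` → a = [5, 5, 7]
`b = a` → b = [5, 5, 7] (same object as a)
`a.append(71)` → a = [5, 5, 7, 71] (same object as b); b = [5, 5, 7, 71] (same object as a)
`print(b)` → prints [5, 5, 7, 71]

Answer: [5, 5, 7, 71]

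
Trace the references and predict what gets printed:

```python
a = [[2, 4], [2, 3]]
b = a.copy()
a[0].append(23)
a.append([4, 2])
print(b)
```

Key concept: shallow copy with nested lists.
Step by step:
`a = [[2, 4], [2, 3]]` → a = [[2, 4], [2, 3]]
`b = a.copy()` → b = [[2, 4], [2, 3]]
`a[0].append(23)` → a = [[2, 4, 23], [2, 3]]; b = [[2, 4, 23], [2, 3]]
`a.append([4, 2])` → a = [[2, 4, 23], [2, 3], [4, 2]]
`print(b)` → prints [[2, 4, 23], [2, 3]]

Answer: [[2, 4, 23], [2, 3]]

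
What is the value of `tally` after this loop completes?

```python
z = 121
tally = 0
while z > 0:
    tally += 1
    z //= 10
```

Count digits by repeated division by 10
`tally` takes the values: 0 → 1 → 2 → 3

Answer: 3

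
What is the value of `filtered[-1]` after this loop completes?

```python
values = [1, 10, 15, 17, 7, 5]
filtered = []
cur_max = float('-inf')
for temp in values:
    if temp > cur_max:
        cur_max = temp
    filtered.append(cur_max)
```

Running max ends at 17
`filtered` takes the values: [] → [1] → [1, 10] → [1, 10, 15] → [1, 10, 15, 17] → [1, 10, 15, 17, 17] → [1, 10, 15, 17, 17, 17]
So `filtered[-1]` = 17

Answer: 17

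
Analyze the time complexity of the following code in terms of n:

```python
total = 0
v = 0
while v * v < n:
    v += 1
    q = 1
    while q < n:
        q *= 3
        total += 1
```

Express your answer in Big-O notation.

Each loop level contributes: √n × log n. Multiplying the contributions gives O(√n log n).

Answer: O(√n log n)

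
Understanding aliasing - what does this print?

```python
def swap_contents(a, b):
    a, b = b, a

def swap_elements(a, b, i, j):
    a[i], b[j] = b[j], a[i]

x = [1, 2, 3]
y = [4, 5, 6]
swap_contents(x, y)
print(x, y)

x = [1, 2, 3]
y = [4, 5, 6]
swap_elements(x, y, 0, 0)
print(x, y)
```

Key concept: parameter rebinding vs mutation.
Step by step:
`x = [1, 2, 3]` → x = [1, 2, 3]
`y = [4, 5, 6]` → y = [4, 5, 6]
`swap_contents(x, y)` → no visible change to tracked variables
`print(x, y)` → prints [1, 2, 3] [4, 5, 6]
`x = [1, 2, 3]` → x = [1, 2, 3]
`y = [4, 5, 6]` → y = [4, 5, 6]
`swap_elements(x, y, 0, 0)` → x = [4, 2, 3]; y = [1, 5, 6]
`print(x, y)` → prints [4, 2, 3] [1, 5, 6]

Answer:
[1, 2, 3] [4, 5, 6]
[4, 2, 3] [1, 5, 6]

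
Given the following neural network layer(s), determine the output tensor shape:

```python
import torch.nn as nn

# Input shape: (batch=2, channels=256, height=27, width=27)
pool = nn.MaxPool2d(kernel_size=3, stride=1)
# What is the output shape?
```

Input: (2, 256, 27, 27) -> Output: (2, 256, 25, 25)

Answer: (2, 256, 25, 25)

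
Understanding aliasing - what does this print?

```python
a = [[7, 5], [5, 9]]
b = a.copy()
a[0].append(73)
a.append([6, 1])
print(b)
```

Key concept: shallow copy with nested lists.
Step by step:
`a = [[7, 5], [5, 9]]` → a = [[7, 5], [5, 9]]
`b = a.copy()` → b = [[7, 5], [5, 9]]
`a[0].append(73)` → a = [[7, 5, 73], [5, 9]]; b = [[7, 5, 73], [5, 9]]
`a.append([6, 1])` → a = [[7, 5, 73], [5, 9], [6, 1]]
`print(b)` → prints [[7, 5, 73], [5, 9]]

Answer: [[7, 5, 73], [5, 9]]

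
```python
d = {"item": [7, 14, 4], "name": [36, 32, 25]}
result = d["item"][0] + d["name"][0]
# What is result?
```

Trace:
`d = {"item": [7, 14, 4], "name": [36, 32, 25]}` → d = {'item': [7, 14, 4], 'name': [36, 32, 25]}
`result = d["item"][0] + d["name"][0]` → result = 43
So result = 43

Answer: 43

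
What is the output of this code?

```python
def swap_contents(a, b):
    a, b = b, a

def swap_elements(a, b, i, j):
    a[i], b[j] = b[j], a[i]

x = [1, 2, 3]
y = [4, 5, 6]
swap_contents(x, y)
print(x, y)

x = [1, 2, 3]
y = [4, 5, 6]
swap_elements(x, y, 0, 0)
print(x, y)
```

Key concept: parameter rebinding vs mutation.
Step by step:
`x = [1, 2, 3]` → x = [1, 2, 3]
`y = [4, 5, 6]` → y = [4, 5, 6]
`swap_contents(x, y)` → no visible change to tracked variables
`print(x, y)` → prints [1, 2, 3] [4, 5, 6]
`x = [1, 2, 3]` → x = [1, 2, 3]
`y = [4, 5, 6]` → y = [4, 5, 6]
`swap_elements(x, y, 0, 0)` → x = [4, 2, 3]; y = [1, 5, 6]
`print(x, y)` → prints [4, 2, 3] [1, 5, 6]

Answer:
[1, 2, 3] [4, 5, 6]
[4, 2, 3] [1, 5, 6]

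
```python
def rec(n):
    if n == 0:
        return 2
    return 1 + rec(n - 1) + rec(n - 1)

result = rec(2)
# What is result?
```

rec(n) = 1 + 2·rec(n-1), rec(0)=2. Closed form: (2+1)·2^2 - 1 = 11.

Answer: 11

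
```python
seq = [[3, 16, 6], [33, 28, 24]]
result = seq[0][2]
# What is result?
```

Trace:
`seq = [[3, 16, 6], [33, 28, 24]]` → seq = [[3, 16, 6], [33, 28, 24]]
`result = seq[0][2]` → result = 6
So result = 6

Answer: 6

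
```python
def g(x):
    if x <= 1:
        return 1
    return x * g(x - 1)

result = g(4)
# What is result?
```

g(4) = 4 * 3 * 2 * 1 = 24

Answer: 24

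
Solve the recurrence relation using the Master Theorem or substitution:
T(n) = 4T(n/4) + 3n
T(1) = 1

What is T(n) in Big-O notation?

By Master Theorem: a=4, b=4, f(n)=3n. Since log_4(4) = 1 and f(n) = Θ(n^1), Case 2 applies. T(n) = O(n log n).

Answer: O(n log n)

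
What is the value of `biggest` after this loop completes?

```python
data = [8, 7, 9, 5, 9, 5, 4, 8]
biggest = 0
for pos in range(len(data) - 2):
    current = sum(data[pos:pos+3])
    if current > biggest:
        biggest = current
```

Max sum of 3-element window in [8, 7, 9, 5, 9, 5, 4, 8]
`biggest` takes the values: 0 → 24

Answer: 24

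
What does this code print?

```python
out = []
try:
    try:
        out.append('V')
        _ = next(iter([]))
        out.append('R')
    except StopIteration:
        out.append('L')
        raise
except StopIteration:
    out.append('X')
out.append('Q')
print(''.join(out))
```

Execution trace: 'V' (inner try body) → 'L' (inner except StopIteration) → 'X' (outer except StopIteration) → 'Q' (after the try/except). Output: VLXQ

Answer: VLXQ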